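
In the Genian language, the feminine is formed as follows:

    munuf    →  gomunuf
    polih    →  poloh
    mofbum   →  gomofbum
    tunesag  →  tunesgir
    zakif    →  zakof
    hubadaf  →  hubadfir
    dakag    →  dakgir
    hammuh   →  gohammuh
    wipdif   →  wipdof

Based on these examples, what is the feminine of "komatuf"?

gokomatuf

wipdif and munuf both end in -f yet inflect differently (wipdof, gomunuf), so the final letter is not what conditions the rule; the last vowel is.
"komatuf" has last vowel 'u'. The stems whose last vowel is 'u' (mofbum → gomofbum, munuf → gomunuf, hammuh → gohammuh) add the prefix go-.
So komatuf → gokomatuf.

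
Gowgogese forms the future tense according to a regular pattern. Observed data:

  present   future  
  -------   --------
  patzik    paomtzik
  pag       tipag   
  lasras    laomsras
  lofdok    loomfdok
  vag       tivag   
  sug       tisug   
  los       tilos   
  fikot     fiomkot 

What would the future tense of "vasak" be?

los and lasras both end in -s yet inflect differently (tilos, laomsras), so the final letter is not what conditions the rule; the number of vowels is.
"vasak" has 2 vowels. The stems with 2 vowels (fikot → fiomkot, lasras → laomsras, patzik → paomtzik) insert -om- after the first vowel.
So vasak → vaomsak.

vaomsak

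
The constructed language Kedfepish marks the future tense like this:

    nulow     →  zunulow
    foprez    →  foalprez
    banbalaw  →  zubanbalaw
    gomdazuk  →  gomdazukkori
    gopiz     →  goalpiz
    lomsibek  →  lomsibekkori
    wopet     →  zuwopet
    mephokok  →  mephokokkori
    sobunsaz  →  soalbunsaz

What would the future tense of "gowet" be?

lomsibek and foprez both have last vowel 'e' yet inflect differently (lomsibekkori, foalprez), so the last vowel is not what conditions the rule; the final letter is.
"gowet" ends in -t. The one such stem in the data (wopet → zuwopet) adds the prefix zu-, so the same rule applies.
The other patterns: stems ending in -k double the final consonant and add -ori; stems ending in -z insert -al- after the first vowel.
So gowet → zugowet.

zugowet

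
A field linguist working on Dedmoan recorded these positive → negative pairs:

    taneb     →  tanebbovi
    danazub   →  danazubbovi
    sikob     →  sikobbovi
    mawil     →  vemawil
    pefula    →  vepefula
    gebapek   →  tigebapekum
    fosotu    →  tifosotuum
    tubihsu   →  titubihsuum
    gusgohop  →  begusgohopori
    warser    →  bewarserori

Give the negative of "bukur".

bebukurori

taneb and gebapek both have last vowel 'e' yet inflect differently (tanebbovi, tigebapekum), so the last vowel is not what conditions the rule; the final letter is.
"bukur" ends in -r. The one such stem in the data (warser → bewarserori) adds be- … -ori around the stem, so the same rule applies.
The other patterns: stems ending in -b double the final consonant and add -ovi; stems ending in -a or -l add the prefix ve-; stems ending in -k or -u add ti- … -um around the stem.
So bukur → bebukurori.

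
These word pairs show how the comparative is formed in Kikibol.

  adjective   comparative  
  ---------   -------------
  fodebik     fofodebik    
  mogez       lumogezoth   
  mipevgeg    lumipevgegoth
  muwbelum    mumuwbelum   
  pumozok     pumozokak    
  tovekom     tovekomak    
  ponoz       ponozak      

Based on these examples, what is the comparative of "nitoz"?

ponoz and mogez both end in -z yet inflect differently (ponozak, lumogezoth), so the final letter is not what conditions the rule; the last vowel is.
"nitoz" has last vowel 'o'. The stems whose last vowel is 'o' (tovekom → tovekomak, pumozok → pumozokak, ponoz → ponozak) add -ak.
So nitoz → nitozak.

nitozak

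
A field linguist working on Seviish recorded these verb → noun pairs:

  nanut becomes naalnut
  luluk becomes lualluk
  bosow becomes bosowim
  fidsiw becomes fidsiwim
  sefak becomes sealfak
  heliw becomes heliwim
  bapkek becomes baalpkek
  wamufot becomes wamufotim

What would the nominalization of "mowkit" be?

mowkitim

wamufot and nanut both end in -t yet inflect differently (wamufotim, naalnut), so the final letter is not what conditions the rule; the last vowel is.
"mowkit" has last vowel 'i'. The stems whose last vowel is 'i' (fidsiw → fidsiwim, heliw → heliwim) add -im.
The other pattern: stems whose last vowel is 'a', 'e' or 'u' insert -al- after the first vowel.
So mowkit → mowkitim.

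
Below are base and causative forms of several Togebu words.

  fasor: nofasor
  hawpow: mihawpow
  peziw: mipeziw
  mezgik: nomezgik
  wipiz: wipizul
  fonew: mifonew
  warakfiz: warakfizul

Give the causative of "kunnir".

nokunnir

peziw and wipiz both have last vowel 'i' yet inflect differently (mipeziw, wipizul), so the last vowel is not what conditions the rule; the final letter is.
"kunnir" ends in -r. The one such stem in the data (fasor → nofasor) adds the prefix no-, so the same rule applies.
The other patterns: stems ending in -w add the prefix mi-; stems ending in -z add -ul.
So kunnir → nokunnir.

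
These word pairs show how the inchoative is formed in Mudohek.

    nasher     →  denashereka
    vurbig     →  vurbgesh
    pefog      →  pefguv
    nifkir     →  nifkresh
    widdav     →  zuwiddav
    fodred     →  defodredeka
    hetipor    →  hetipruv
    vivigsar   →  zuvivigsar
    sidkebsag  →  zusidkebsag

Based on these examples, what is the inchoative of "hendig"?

"hendig" has last vowel 'i'. The stems whose last vowel is 'i' (vurbig → vurbgesh, nifkir → nifkresh) delete the last vowel and add -esh.
The other patterns: stems whose last vowel is 'e' add de- … -eka around the stem; stems whose last vowel is 'a' add the prefix zu-; stems whose last vowel is 'o' delete the last vowel and add -uv.
So hendig → hendgesh.

hendgesh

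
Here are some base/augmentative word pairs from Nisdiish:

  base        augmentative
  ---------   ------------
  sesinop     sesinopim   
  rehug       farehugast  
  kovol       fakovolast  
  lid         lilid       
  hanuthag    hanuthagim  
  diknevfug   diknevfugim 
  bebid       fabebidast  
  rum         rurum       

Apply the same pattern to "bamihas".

bamihasim

"bamihas" has 3 vowels. The stems with 3 vowels (sesinop → sesinopim, hanuthag → hanuthagim, diknevfug → diknevfugim) add -im.
The other patterns: stems with 1 vowel repeat the first consonant+vowel as a prefix; stems with 2 vowels add fa- … -ast around the stem.
So bamihas → bamihasim.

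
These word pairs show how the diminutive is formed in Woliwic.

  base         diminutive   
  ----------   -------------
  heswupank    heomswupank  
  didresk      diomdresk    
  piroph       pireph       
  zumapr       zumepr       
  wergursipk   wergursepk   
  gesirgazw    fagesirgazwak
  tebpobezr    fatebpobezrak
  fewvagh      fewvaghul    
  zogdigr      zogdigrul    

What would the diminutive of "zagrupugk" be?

heswupank and wergursipk both end in -k yet inflect differently (heomswupank, wergursepk), so the final letter is not what conditions the rule; the second-to-last letter is.
"zagrupugk" has second-to-last letter 'g'. The stems whose second-to-last letter is 'g' (fewvagh → fewvaghul, zogdigr → zogdigrul) add -ul.
So zagrupugk → zagrupugkul.

zagrupugkul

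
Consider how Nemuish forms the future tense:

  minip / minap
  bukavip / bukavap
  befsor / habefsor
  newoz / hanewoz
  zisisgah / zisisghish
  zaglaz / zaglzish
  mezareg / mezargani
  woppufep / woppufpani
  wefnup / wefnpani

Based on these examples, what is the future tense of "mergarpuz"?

newoz and zaglaz both end in -z yet inflect differently (hanewoz, zaglzish), so the final letter is not what conditions the rule; the last vowel is.
"mergarpuz" has last vowel 'u'. The one such stem in the data (wefnup → wefnpani) deletes the last vowel and adds -ani (as do mezareg, woppufep), so the same rule applies.
The other patterns: stems whose last vowel is 'i' change the last vowel to 'a'; stems whose last vowel is 'o' add the prefix ha-; stems whose last vowel is 'a' delete the last vowel and add -ish.
So mergarpuz → mergarpzani.

mergarpzani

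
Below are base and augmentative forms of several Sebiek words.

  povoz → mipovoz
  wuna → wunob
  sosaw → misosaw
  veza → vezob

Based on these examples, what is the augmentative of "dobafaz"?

"dobafaz" ends in a consonant. The stems ending in a consonant (povoz → mipovoz, sosaw → misosaw) add the prefix mi-.
So dobafaz → midobafaz.

midobafaz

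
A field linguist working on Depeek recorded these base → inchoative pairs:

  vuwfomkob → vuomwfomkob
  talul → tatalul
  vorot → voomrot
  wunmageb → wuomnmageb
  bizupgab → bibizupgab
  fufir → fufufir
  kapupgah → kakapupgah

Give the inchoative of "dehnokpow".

"dehnokpow" has last vowel 'o'. The stems whose last vowel is 'o' (vorot → voomrot, vuwfomkob → vuomwfomkob) insert -om- after the first vowel.
So dehnokpow → deomhnokpow.

deomhnokpow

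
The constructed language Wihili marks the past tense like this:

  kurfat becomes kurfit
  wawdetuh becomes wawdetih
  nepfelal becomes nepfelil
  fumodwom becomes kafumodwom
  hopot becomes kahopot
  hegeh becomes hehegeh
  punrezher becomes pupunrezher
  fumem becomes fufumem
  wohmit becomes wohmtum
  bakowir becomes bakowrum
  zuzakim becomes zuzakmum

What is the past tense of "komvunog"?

kakomvunog

kurfat and hopot both end in -t yet inflect differently (kurfit, kahopot), so the final letter is not what conditions the rule; the last vowel is.
"komvunog" has last vowel 'o'. The stems whose last vowel is 'o' (fumodwom → kafumodwom, hopot → kahopot) add the prefix ka-.
So komvunog → kakomvunog.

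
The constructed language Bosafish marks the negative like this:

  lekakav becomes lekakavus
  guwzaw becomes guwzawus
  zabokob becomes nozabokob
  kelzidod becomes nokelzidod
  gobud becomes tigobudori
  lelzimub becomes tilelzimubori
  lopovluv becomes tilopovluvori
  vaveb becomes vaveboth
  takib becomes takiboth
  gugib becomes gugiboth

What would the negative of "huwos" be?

kelzidod and gobud both end in -d yet inflect differently (nokelzidod, tigobudori), so the final letter is not what conditions the rule; the last vowel is.
"huwos" has last vowel 'o'. The stems whose last vowel is 'o' (zabokob → nozabokob, kelzidod → nokelzidod) add the prefix no-.
The other patterns: stems whose last vowel is 'a' add -us; stems whose last vowel is 'u' add ti- … -ori around the stem; stems whose last vowel is 'e' or 'i' add -oth.
So huwos → nohuwos.

nohuwos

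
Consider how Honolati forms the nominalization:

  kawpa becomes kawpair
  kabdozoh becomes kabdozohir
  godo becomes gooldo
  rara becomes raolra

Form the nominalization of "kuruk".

kawpa and rara both end in -a yet inflect differently (kawpair, raolra), so the final letter is not what conditions the rule; the first letter is.
"kuruk" begins with k-. The stems beginning with k- (kawpa → kawpair, kabdozoh → kabdozohir) add -ir.
The other pattern: stems beginning with g- or r- insert -ol- after the first vowel.
So kuruk → kurukir.

kurukir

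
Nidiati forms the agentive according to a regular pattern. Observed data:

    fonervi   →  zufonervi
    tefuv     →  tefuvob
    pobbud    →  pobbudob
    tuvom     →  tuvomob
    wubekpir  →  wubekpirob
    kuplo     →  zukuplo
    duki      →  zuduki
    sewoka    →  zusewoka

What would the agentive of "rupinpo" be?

wubekpir and duki both have last vowel 'i' yet inflect differently (wubekpirob, zuduki), so the last vowel is not what conditions the rule; whether the stem ends in a vowel or a consonant is.
"rupinpo" ends in a vowel. The stems ending in a vowel (duki → zuduki, sewoka → zusewoka, fonervi → zufonervi) add the prefix zu-.
The other pattern: stems ending in a consonant add -ob.
So rupinpo → zurupinpo.

zurupinpo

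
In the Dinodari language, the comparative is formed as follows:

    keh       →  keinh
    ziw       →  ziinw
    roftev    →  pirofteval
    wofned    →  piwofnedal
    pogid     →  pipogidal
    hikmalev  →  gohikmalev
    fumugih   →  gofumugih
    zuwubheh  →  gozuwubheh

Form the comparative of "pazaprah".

gopazaprah

roftev and hikmalev both end in -v yet inflect differently (pirofteval, gohikmalev), so the final letter is not what conditions the rule; the number of vowels is.
"pazaprah" has 3 vowels. The stems with 3 vowels (hikmalev → gohikmalev, fumugih → gofumugih, zuwubheh → gozuwubheh) add the prefix go-.
So pazaprah → gopazaprah.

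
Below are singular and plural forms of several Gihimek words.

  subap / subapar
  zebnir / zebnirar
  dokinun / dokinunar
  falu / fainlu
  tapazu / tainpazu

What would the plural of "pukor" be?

dokinun and falu both have last vowel 'u' yet inflect differently (dokinunar, fainlu), so the last vowel is not what conditions the rule; whether the stem ends in a vowel or a consonant is.
"pukor" ends in a consonant. The stems ending in a consonant (subap → subapar, zebnir → zebnirar, dokinun → dokinunar) add -ar.
So pukor → pukorar.

pukorar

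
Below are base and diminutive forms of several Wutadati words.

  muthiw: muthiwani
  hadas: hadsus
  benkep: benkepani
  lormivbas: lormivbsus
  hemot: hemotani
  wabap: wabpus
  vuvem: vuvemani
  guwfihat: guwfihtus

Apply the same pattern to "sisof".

guwfihat and hemot both end in -t yet inflect differently (guwfihtus, hemotani), so the final letter is not what conditions the rule; the last vowel is.
"sisof" has last vowel 'o'. The one such stem in the data (hemot → hemotani) adds -ani, so the same rule applies.
The other pattern: stems whose last vowel is 'a' delete the last vowel and add -us.
So sisof → sisofani.

sisofani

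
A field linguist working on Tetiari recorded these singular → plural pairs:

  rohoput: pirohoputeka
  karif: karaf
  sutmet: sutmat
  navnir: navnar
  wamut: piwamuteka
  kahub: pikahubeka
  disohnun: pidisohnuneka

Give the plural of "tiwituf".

pitiwitufeka

rohoput and sutmet both end in -t yet inflect differently (pirohoputeka, sutmat), so the final letter is not what conditions the rule; the last vowel is.
"tiwituf" has last vowel 'u'. The stems whose last vowel is 'u' (disohnun → pidisohnuneka, rohoput → pirohoputeka, wamut → piwamuteka) add pi- … -eka around the stem.
The other pattern: stems whose last vowel is 'e' or 'i' change the last vowel to 'a'.
So tiwituf → pitiwitufeka.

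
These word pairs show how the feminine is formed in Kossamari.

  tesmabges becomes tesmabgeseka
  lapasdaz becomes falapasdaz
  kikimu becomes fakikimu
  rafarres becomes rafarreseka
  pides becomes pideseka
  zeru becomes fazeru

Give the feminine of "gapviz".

fagapviz

rafarres and kikimu both have 3 vowels yet inflect differently (rafarreseka, fakikimu), so the number of vowels is not what conditions the rule; the final letter is.
"gapviz" ends in -z. The one such stem in the data (lapasdaz → falapasdaz) adds the prefix fa-, so the same rule applies.
So gapviz → fagapviz.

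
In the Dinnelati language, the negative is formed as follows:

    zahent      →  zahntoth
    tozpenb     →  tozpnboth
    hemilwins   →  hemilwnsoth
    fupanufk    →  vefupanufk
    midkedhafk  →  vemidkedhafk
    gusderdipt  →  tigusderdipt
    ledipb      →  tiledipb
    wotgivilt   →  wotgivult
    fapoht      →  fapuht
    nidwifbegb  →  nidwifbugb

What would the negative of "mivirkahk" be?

zahent and gusderdipt both end in -t yet inflect differently (zahntoth, tigusderdipt), so the final letter is not what conditions the rule; the second-to-last letter is.
"mivirkahk" has second-to-last letter 'h'. The one such stem in the data (fapoht → fapuht) changes the last vowel to 'u' (as do wotgivilt, nidwifbegb), so the same rule applies.
So mivirkahk → mivirkuhk.

mivirkuhk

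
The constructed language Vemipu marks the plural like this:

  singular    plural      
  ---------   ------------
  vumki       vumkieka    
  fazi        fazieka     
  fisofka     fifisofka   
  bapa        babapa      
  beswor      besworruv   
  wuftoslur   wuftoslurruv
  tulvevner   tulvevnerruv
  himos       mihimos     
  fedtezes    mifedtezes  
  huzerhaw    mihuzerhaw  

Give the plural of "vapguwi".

"vapguwi" ends in -i. The stems ending in -i (vumki → vumkieka, fazi → fazieka) add -eka.
The other patterns: stems ending in -a repeat the first consonant+vowel as a prefix; stems ending in -r double the final consonant and add -uv; stems ending in -s or -w add the prefix mi-.
So vapguwi → vapguwieka.

vapguwieka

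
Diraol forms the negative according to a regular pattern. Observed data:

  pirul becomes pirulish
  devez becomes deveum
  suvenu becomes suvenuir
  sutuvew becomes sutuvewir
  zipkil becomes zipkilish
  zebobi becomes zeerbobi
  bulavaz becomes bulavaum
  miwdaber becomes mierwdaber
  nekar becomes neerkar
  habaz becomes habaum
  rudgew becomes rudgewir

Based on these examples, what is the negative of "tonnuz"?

tonnuum

"tonnuz" ends in -z. The stems ending in -z (habaz → habaum, devez → deveum, bulavaz → bulavaum) drop the final letter and add -um.
So tonnuz → tonnuum.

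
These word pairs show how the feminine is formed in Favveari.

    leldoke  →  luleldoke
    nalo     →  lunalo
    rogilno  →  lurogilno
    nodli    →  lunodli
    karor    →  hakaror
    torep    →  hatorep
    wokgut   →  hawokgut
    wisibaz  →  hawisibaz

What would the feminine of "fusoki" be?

nalo and karor both have last vowel 'o' yet inflect differently (lunalo, hakaror), so the last vowel is not what conditions the rule; whether the stem ends in a vowel or a consonant is.
"fusoki" ends in a vowel. The stems ending in a vowel (leldoke → luleldoke, nalo → lunalo, rogilno → lurogilno) add the prefix lu-.
The other pattern: stems ending in a consonant add the prefix ha-.
So fusoki → lufusoki.

lufusoki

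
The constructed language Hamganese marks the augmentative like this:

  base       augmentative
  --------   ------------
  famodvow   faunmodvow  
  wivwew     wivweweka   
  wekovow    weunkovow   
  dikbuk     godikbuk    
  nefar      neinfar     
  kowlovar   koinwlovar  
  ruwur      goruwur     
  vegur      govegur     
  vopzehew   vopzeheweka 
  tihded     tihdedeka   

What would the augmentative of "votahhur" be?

govotahhur

famodvow and wivwew both end in -w yet inflect differently (faunmodvow, wivweweka), so the final letter is not what conditions the rule; the last vowel is.
"votahhur" has last vowel 'u'. The stems whose last vowel is 'u' (ruwur → goruwur, vegur → govegur, dikbuk → godikbuk) add the prefix go-.
So votahhur → govotahhur.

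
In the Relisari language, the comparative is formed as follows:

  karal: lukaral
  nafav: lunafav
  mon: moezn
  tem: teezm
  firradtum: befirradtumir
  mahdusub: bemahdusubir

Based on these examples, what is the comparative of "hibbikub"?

behibbikubir

tem and firradtum both end in -m yet inflect differently (teezm, befirradtumir), so the final letter is not what conditions the rule; the number of vowels is.
"hibbikub" has 3 vowels. The stems with 3 vowels (mahdusub → bemahdusubir, firradtum → befirradtumir) add be- … -ir around the stem.
The other patterns: stems with 1 vowel insert -ez- after the first vowel; stems with 2 vowels add the prefix lu-.
So hibbikub → behibbikubir.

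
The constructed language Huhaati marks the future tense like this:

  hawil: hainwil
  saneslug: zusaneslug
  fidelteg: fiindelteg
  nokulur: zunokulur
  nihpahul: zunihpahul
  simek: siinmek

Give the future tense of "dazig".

saneslug and fidelteg both end in -g yet inflect differently (zusaneslug, fiindelteg), so the final letter is not what conditions the rule; the last vowel is.
"dazig" has last vowel 'i'. The one such stem in the data (hawil → hainwil) inserts -in- after the first vowel (as do fidelteg, simek), so the same rule applies.
The other pattern: stems whose last vowel is 'u' add the prefix zu-.
So dazig → dainzig.

dainzig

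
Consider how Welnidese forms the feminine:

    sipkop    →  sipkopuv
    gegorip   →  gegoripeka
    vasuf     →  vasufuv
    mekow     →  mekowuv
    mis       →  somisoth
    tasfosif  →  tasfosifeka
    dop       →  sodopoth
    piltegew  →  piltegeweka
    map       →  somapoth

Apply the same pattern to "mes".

somesoth

"mes" has 1 vowel. The stems with 1 vowel (dop → sodopoth, mis → somisoth, map → somapoth) add so- … -oth around the stem.
So mes → somesoth.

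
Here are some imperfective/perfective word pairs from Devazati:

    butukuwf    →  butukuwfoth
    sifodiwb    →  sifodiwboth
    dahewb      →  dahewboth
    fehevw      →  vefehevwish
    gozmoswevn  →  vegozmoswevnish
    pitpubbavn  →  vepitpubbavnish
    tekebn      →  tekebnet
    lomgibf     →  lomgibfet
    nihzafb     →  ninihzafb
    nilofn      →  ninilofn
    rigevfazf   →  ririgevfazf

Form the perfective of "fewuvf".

"fewuvf" has second-to-last letter 'v'. The stems whose second-to-last letter is 'v' (fehevw → vefehevwish, gozmoswevn → vegozmoswevnish, pitpubbavn → vepitpubbavnish) add ve- … -ish around the stem.
The other patterns: stems whose second-to-last letter is 'w' add -oth; stems whose second-to-last letter is 'b' add -et; stems whose second-to-last letter is 'f' or 'z' repeat the first consonant+vowel as a prefix.
So fewuvf → vefewuvfish.

vefewuvfish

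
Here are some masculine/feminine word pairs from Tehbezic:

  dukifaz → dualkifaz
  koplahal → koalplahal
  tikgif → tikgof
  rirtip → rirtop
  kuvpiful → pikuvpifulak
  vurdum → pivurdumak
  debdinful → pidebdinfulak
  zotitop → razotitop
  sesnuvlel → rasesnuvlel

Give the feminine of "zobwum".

"zobwum" has last vowel 'u'. The stems whose last vowel is 'u' (kuvpiful → pikuvpifulak, vurdum → pivurdumak, debdinful → pidebdinfulak) add pi- … -ak around the stem.
So zobwum → pizobwumak.

pizobwumak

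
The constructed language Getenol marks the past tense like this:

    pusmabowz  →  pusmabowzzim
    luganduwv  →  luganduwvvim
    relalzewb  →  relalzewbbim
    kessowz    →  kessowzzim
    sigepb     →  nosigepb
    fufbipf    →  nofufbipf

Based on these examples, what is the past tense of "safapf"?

nosafapf

"safapf" has second-to-last letter 'p'. The stems whose second-to-last letter is 'p' (sigepb → nosigepb, fufbipf → nofufbipf) add the prefix no-.
The other pattern: stems whose second-to-last letter is 'w' double the final consonant and add -im.
So safapf → nosafapf.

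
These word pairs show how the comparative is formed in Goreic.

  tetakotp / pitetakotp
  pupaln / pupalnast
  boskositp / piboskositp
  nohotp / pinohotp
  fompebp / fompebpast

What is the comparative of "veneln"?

venelnast

"veneln" has second-to-last letter 'l'. The one such stem in the data (pupaln → pupalnast) adds -ast, so the same rule applies.
So veneln → venelnast.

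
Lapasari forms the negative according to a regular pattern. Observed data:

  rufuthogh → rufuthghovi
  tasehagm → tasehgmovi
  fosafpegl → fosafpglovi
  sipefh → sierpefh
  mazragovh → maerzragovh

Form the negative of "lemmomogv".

lemmomgvovi

"lemmomogv" has second-to-last letter 'g'. The stems whose second-to-last letter is 'g' (rufuthogh → rufuthghovi, tasehagm → tasehgmovi, fosafpegl → fosafpglovi) delete the last vowel and add -ovi.
So lemmomogv → lemmomgvovi.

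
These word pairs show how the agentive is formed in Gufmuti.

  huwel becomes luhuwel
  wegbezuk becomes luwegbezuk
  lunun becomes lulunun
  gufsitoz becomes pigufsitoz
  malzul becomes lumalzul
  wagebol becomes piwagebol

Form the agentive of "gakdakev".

lugakdakev

"gakdakev" has last vowel 'e'. The one such stem in the data (huwel → luhuwel) adds the prefix lu-, so the same rule applies.
The other pattern: stems whose last vowel is 'o' add the prefix pi-.
So gakdakev → lugakdakev.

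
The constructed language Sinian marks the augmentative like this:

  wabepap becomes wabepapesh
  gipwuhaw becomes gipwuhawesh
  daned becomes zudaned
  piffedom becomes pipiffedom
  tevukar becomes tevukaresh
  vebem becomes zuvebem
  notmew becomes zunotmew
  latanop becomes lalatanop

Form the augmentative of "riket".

gipwuhaw and notmew both end in -w yet inflect differently (gipwuhawesh, zunotmew), so the final letter is not what conditions the rule; the last vowel is.
"riket" has last vowel 'e'. The stems whose last vowel is 'e' (daned → zudaned, vebem → zuvebem, notmew → zunotmew) add the prefix zu-.
The other patterns: stems whose last vowel is 'a' add -esh; stems whose last vowel is 'o' repeat the first consonant+vowel as a prefix.
So riket → zuriket.

zuriket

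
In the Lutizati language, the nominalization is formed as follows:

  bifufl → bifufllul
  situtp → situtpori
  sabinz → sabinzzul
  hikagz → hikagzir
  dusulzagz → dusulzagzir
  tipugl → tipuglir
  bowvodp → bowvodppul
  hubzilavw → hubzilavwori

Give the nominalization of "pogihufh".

situtp and bowvodp both end in -p yet inflect differently (situtpori, bowvodppul), so the final letter is not what conditions the rule; the second-to-last letter is.
"pogihufh" has second-to-last letter 'f'. The one such stem in the data (bifufl → bifufllul) doubles the final consonant and adds -ul (as do bowvodp, sabinz), so the same rule applies.
The other patterns: stems whose second-to-last letter is 't' or 'v' add -ori; stems whose second-to-last letter is 'g' add -ir.
So pogihufh → pogihufhhul.

pogihufhhul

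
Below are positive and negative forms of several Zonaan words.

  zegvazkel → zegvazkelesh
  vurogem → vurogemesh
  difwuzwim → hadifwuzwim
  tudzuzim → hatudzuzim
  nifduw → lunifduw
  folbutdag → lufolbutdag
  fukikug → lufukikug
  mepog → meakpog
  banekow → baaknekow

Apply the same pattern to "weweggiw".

vurogem and difwuzwim both end in -m yet inflect differently (vurogemesh, hadifwuzwim), so the final letter is not what conditions the rule; the last vowel is.
"weweggiw" has last vowel 'i'. The stems whose last vowel is 'i' (difwuzwim → hadifwuzwim, tudzuzim → hatudzuzim) add the prefix ha-.
So weweggiw → haweweggiw.

haweweggiw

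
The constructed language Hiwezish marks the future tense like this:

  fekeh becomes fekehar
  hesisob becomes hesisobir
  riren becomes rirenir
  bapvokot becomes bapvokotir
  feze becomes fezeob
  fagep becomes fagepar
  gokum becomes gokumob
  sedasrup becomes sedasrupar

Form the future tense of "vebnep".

"vebnep" ends in -p. The stems ending in -p (sedasrup → sedasrupar, fagep → fagepar) add -ar.
The other patterns: stems ending in -e or -m add -ob; stems ending in -b, -n or -t add -ir.
So vebnep → vebnepar.

vebnepar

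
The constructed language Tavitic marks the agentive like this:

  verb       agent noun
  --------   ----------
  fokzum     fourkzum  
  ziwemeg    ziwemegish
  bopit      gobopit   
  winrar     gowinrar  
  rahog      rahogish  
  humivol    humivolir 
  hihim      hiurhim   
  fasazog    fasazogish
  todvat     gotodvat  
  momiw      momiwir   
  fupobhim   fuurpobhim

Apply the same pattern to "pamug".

pamugish

fupobhim and momiw both have last vowel 'i' yet inflect differently (fuurpobhim, momiwir), so the last vowel is not what conditions the rule; the final letter is.
"pamug" ends in -g. The stems ending in -g (rahog → rahogish, ziwemeg → ziwemegish, fasazog → fasazogish) add -ish.
So pamug → pamugish.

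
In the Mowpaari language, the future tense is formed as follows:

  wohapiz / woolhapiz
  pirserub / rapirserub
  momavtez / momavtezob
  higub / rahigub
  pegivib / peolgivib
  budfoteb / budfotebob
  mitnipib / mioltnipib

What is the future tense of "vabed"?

"vabed" has last vowel 'e'. The stems whose last vowel is 'e' (momavtez → momavtezob, budfoteb → budfotebob) add -ob.
The other patterns: stems whose last vowel is 'i' insert -ol- after the first vowel; stems whose last vowel is 'u' add the prefix ra-.
So vabed → vabedob.

vabedob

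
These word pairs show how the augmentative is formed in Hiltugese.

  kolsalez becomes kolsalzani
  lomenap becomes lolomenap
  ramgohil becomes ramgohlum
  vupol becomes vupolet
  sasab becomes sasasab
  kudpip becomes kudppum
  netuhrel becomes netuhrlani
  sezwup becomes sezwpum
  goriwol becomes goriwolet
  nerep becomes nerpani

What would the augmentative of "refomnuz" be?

refomnzum

"refomnuz" has last vowel 'u'. The one such stem in the data (sezwup → sezwpum) deletes the last vowel and adds -um (as do kudpip, ramgohil), so the same rule applies.
So refomnuz → refomnzum.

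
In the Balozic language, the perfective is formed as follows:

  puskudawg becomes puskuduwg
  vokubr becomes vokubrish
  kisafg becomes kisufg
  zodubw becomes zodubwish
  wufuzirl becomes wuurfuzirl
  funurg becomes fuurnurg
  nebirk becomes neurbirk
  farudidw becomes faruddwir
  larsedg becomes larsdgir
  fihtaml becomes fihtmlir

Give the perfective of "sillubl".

sillublish

funurg and puskudawg both end in -g yet inflect differently (fuurnurg, puskuduwg), so the final letter is not what conditions the rule; the second-to-last letter is.
"sillubl" has second-to-last letter 'b'. The stems whose second-to-last letter is 'b' (vokubr → vokubrish, zodubw → zodubwish) add -ish.
So sillubl → sillublish.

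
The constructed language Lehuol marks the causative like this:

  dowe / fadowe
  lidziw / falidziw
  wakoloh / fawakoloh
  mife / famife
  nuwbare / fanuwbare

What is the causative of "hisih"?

Every pair shown (dowe → fadowe, lidziw → falidziw, wakoloh → fawakoloh, …) follows the same rule: add the prefix fa-.
So hisih → fahisih.

fahisih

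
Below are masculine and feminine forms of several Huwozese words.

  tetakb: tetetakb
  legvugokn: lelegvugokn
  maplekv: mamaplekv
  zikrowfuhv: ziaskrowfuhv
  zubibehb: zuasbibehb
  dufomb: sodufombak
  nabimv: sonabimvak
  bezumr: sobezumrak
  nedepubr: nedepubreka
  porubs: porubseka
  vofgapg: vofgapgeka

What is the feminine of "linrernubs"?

linrernubseka

"linrernubs" has second-to-last letter 'b'. The stems whose second-to-last letter is 'b' (nedepubr → nedepubreka, porubs → porubseka) add -eka.
So linrernubs → linrernubseka.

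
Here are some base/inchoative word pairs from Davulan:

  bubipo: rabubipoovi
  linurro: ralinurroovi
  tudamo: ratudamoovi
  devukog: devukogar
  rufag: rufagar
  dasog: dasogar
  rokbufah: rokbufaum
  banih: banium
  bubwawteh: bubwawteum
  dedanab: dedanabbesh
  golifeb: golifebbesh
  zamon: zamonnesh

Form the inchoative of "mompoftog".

mompoftogar

bubipo and devukog both have last vowel 'o' yet inflect differently (rabubipoovi, devukogar), so the last vowel is not what conditions the rule; the final letter is.
"mompoftog" ends in -g. The stems ending in -g (devukog → devukogar, rufag → rufagar, dasog → dasogar) add -ar.
So mompoftog → mompoftogar.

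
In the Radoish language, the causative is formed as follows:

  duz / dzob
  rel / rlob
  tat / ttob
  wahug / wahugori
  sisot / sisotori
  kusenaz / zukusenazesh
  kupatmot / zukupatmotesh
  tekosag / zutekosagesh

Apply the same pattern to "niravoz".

tat and sisot both end in -t yet inflect differently (ttob, sisotori), so the final letter is not what conditions the rule; the number of vowels is.
"niravoz" has 3 vowels. The stems with 3 vowels (kusenaz → zukusenazesh, kupatmot → zukupatmotesh, tekosag → zutekosagesh) add zu- … -esh around the stem.
So niravoz → zuniravozesh.

zuniravozesh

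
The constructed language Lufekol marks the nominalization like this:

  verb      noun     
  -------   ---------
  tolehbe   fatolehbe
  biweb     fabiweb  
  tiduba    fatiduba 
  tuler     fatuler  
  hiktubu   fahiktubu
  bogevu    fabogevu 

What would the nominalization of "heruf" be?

faheruf

Every pair shown (tolehbe → fatolehbe, biweb → fabiweb, tiduba → fatiduba, …) follows the same rule: add the prefix fa-.
So heruf → faheruf.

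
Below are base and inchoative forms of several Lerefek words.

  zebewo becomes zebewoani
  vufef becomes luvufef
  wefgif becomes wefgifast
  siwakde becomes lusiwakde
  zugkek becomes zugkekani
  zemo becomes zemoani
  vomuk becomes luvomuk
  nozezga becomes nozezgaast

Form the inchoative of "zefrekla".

"zefrekla" begins with z-. The stems beginning with z- (zugkek → zugkekani, zebewo → zebewoani, zemo → zemoani) add -ani.
So zefrekla → zefreklaani.

zefreklaani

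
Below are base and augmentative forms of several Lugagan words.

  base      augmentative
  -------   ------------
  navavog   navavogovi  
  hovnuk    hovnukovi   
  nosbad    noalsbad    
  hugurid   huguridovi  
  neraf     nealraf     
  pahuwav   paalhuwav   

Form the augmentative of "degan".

dealgan

nosbad and hugurid both end in -d yet inflect differently (noalsbad, huguridovi), so the final letter is not what conditions the rule; the last vowel is.
"degan" has last vowel 'a'. The stems whose last vowel is 'a' (pahuwav → paalhuwav, nosbad → noalsbad, neraf → nealraf) insert -al- after the first vowel.
So degan → dealgan.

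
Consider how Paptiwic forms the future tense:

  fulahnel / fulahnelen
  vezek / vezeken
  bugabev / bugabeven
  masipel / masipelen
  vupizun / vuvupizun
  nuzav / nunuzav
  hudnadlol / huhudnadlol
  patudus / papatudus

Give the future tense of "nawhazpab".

"nawhazpab" has last vowel 'a'. The one such stem in the data (nuzav → nunuzav) repeats the first consonant+vowel as a prefix (as do vupizun, hudnadlol), so the same rule applies.
So nawhazpab → nanawhazpab.

nanawhazpab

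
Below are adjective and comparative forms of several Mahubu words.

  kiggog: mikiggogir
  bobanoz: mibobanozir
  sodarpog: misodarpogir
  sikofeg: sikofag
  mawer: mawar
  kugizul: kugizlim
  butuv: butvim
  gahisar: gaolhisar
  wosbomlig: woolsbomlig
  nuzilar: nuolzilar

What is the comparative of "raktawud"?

raktawdim

"raktawud" has last vowel 'u'. The stems whose last vowel is 'u' (kugizul → kugizlim, butuv → butvim) delete the last vowel and add -im.
The other patterns: stems whose last vowel is 'o' add mi- … -ir around the stem; stems whose last vowel is 'e' change the last vowel to 'a'; stems whose last vowel is 'a' or 'i' insert -ol- after the first vowel.
So raktawud → raktawdim.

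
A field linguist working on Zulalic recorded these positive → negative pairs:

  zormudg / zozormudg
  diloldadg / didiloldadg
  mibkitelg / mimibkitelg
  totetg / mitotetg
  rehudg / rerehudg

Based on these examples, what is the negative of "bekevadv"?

"bekevadv" has second-to-last letter 'd'. The stems whose second-to-last letter is 'd' (rehudg → rerehudg, diloldadg → didiloldadg, zormudg → zozormudg) repeat the first consonant+vowel as a prefix.
The other pattern: stems whose second-to-last letter is 'l' or 't' add the prefix mi-.
So bekevadv → bebekevadv.

bebekevadv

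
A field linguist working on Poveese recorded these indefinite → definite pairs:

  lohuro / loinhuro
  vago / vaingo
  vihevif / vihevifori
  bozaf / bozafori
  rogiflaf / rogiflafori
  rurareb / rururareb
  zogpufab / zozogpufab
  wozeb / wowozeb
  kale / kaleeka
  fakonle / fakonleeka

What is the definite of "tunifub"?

tutunifub

bozaf and zogpufab both have last vowel 'a' yet inflect differently (bozafori, zozogpufab), so the last vowel is not what conditions the rule; the final letter is.
"tunifub" ends in -b. The stems ending in -b (rurareb → rururareb, zogpufab → zozogpufab, wozeb → wowozeb) repeat the first consonant+vowel as a prefix.
The other patterns: stems ending in -o insert -in- after the first vowel; stems ending in -f add -ori; stems ending in -e add -eka.
So tunifub → tutunifub.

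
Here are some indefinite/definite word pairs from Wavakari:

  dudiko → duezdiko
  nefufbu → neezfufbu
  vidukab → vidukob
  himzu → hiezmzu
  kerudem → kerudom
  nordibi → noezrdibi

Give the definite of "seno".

seezno

nordibi and vidukab both have 3 vowels yet inflect differently (noezrdibi, vidukob), so the number of vowels is not what conditions the rule; whether the stem ends in a vowel or a consonant is.
"seno" ends in a vowel. The stems ending in a vowel (nordibi → noezrdibi, dudiko → duezdiko, nefufbu → neezfufbu) insert -ez- after the first vowel.
The other pattern: stems ending in a consonant change the last vowel to 'o'.
So seno → seezno.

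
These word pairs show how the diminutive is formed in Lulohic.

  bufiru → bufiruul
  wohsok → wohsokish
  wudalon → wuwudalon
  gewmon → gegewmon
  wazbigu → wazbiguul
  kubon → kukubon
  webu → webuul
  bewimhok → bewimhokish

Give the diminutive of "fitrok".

bewimhok and gewmon both have last vowel 'o' yet inflect differently (bewimhokish, gegewmon), so the last vowel is not what conditions the rule; the final letter is.
"fitrok" ends in -k. The stems ending in -k (bewimhok → bewimhokish, wohsok → wohsokish) add -ish.
The other patterns: stems ending in -n repeat the first consonant+vowel as a prefix; stems ending in -u add -ul.
So fitrok → fitrokish.

fitrokish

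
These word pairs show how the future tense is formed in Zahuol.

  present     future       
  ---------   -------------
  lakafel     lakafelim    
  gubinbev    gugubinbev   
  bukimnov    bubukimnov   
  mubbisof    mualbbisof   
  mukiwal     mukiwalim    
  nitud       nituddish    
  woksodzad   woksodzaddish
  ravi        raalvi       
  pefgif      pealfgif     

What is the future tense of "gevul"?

woksodzad and mukiwal both have last vowel 'a' yet inflect differently (woksodzaddish, mukiwalim), so the last vowel is not what conditions the rule; the final letter is.
"gevul" ends in -l. The stems ending in -l (lakafel → lakafelim, mukiwal → mukiwalim) add -im.
The other patterns: stems ending in -d double the final consonant and add -ish; stems ending in -v repeat the first consonant+vowel as a prefix; stems ending in -f or -i insert -al- after the first vowel.
So gevul → gevulim.

gevulim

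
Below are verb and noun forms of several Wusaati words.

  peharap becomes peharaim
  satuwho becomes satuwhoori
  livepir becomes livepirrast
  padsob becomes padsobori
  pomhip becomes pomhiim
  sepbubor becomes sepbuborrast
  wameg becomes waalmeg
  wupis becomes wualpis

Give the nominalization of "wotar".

"wotar" ends in -r. The stems ending in -r (livepir → livepirrast, sepbubor → sepbuborrast) double the final consonant and add -ast.
So wotar → wotarrast.

wotarrast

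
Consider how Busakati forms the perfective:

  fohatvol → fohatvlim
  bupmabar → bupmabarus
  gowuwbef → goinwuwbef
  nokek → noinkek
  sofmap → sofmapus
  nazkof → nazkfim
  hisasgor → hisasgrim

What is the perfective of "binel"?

bupmabar and hisasgor both end in -r yet inflect differently (bupmabarus, hisasgrim), so the final letter is not what conditions the rule; the last vowel is.
"binel" has last vowel 'e'. The stems whose last vowel is 'e' (nokek → noinkek, gowuwbef → goinwuwbef) insert -in- after the first vowel.
So binel → biinnel.

biinnel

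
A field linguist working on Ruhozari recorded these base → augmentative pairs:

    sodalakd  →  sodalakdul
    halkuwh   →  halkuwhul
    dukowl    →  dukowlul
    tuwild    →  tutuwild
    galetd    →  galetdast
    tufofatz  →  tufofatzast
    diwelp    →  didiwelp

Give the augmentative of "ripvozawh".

ripvozawhul

tuwild and galetd both end in -d yet inflect differently (tutuwild, galetdast), so the final letter is not what conditions the rule; the second-to-last letter is.
"ripvozawh" has second-to-last letter 'w'. The stems whose second-to-last letter is 'w' (halkuwh → halkuwhul, dukowl → dukowlul) add -ul.
The other patterns: stems whose second-to-last letter is 'l' repeat the first consonant+vowel as a prefix; stems whose second-to-last letter is 't' add -ast.
So ripvozawh → ripvozawhul.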